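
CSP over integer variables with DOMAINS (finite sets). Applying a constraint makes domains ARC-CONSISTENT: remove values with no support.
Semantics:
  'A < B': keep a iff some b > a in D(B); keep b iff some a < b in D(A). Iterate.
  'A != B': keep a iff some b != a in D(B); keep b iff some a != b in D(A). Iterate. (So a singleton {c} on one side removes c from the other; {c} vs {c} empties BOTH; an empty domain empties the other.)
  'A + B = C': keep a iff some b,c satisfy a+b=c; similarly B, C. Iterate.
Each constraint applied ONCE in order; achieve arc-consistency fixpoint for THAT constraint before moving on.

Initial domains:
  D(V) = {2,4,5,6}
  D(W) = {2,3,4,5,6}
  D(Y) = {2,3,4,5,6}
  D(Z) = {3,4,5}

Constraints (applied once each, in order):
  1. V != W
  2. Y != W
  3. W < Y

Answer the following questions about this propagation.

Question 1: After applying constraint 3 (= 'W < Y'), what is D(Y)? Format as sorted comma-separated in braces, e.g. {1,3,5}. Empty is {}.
Constraint 1 (V != W) on D(V)={2,4,5,6} D(W)={2,3,4,5,6}: no change
Constraint 2 (Y != W) on D(Y)={2,3,4,5,6} D(W)={2,3,4,5,6}: no change
Constraint 3 (W < Y) on D(W)={2,3,4,5,6} D(Y)={2,3,4,5,6}: W {2,3,4,5,6}->{2,3,4,5}; Y {2,3,4,5,6}->{3,4,5,6}
So after constraint 3: D(Y) = {3,4,5,6}

Answer: {3,4,5,6}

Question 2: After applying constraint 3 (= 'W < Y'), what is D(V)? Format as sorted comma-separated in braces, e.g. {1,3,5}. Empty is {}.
Constraint 1 (V != W) on D(V)={2,4,5,6} D(W)={2,3,4,5,6}: no change
Constraint 2 (Y != W) on D(Y)={2,3,4,5,6} D(W)={2,3,4,5,6}: no change
Constraint 3 (W < Y) on D(W)={2,3,4,5,6} D(Y)={2,3,4,5,6}: W {2,3,4,5,6}->{2,3,4,5}; Y {2,3,4,5,6}->{3,4,5,6}
So after constraint 3: D(V) = {2,4,5,6}

Answer: {2,4,5,6}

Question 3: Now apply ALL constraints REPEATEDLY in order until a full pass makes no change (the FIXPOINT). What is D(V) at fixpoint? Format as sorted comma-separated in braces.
pass 0 (initial): D(V)={2,4,5,6}
pass 1: W {2,3,4,5,6}->{2,3,4,5}; Y {2,3,4,5,6}->{3,4,5,6}
pass 2: no change
Fixpoint after 2 passes: D(V) = {2,4,5,6}

Answer: {2,4,5,6}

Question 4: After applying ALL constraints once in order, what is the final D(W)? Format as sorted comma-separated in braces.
Constraint 1 (V != W) on D(V)={2,4,5,6} D(W)={2,3,4,5,6}: no change
Constraint 2 (Y != W) on D(Y)={2,3,4,5,6} D(W)={2,3,4,5,6}: no change
Constraint 3 (W < Y) on D(W)={2,3,4,5,6} D(Y)={2,3,4,5,6}: W {2,3,4,5,6}->{2,3,4,5}; Y {2,3,4,5,6}->{3,4,5,6}
So after all 3 constraints: D(W) = {2,3,4,5}

Answer: {2,3,4,5}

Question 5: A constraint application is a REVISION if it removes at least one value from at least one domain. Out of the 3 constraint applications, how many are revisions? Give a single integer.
Answer: 1

Derivation:
Constraint 1 (V != W) on D(V)={2,4,5,6} D(W)={2,3,4,5,6}: no change => not a revision
Constraint 2 (Y != W) on D(Y)={2,3,4,5,6} D(W)={2,3,4,5,6}: no change => not a revision
Constraint 3 (W < Y) on D(W)={2,3,4,5,6} D(Y)={2,3,4,5,6}: W {2,3,4,5,6}->{2,3,4,5}; Y {2,3,4,5,6}->{3,4,5,6} => REVISION
Total revisions = 1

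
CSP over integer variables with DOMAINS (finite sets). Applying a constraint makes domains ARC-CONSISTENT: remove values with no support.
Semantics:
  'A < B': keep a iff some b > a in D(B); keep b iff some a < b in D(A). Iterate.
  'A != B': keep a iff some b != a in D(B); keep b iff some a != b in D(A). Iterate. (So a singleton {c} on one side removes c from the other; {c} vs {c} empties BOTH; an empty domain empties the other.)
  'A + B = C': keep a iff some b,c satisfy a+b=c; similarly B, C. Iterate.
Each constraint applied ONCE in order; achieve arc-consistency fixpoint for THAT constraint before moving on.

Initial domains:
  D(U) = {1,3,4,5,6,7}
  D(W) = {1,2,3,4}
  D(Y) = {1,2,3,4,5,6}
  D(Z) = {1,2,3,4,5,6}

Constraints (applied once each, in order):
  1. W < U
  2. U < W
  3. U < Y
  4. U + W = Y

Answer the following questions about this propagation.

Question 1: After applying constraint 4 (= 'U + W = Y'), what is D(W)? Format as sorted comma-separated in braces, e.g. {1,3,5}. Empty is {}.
Answer: {}

Derivation:
Constraint 1 (W < U) on D(W)={1,2,3,4} D(U)={1,3,4,5,6,7}: U {1,3,4,5,6,7}->{3,4,5,6,7}
Constraint 2 (U < W) on D(U)={3,4,5,6,7} D(W)={1,2,3,4}: U {3,4,5,6,7}->{3}; W {1,2,3,4}->{4}
Constraint 3 (U < Y) on D(U)={3} D(Y)={1,2,3,4,5,6}: Y {1,2,3,4,5,6}->{4,5,6}
Constraint 4 (U + W = Y) on D(U)={3} D(W)={4} D(Y)={4,5,6}: U {3}->{}; W {4}->{}; Y {4,5,6}->{}
So after constraint 4: D(W) = {}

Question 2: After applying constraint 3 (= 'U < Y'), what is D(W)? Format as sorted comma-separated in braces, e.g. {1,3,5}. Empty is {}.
Answer: {4}

Derivation:
Constraint 1 (W < U) on D(W)={1,2,3,4} D(U)={1,3,4,5,6,7}: U {1,3,4,5,6,7}->{3,4,5,6,7}
Constraint 2 (U < W) on D(U)={3,4,5,6,7} D(W)={1,2,3,4}: U {3,4,5,6,7}->{3}; W {1,2,3,4}->{4}
Constraint 3 (U < Y) on D(U)={3} D(Y)={1,2,3,4,5,6}: Y {1,2,3,4,5,6}->{4,5,6}
So after constraint 3: D(W) = {4}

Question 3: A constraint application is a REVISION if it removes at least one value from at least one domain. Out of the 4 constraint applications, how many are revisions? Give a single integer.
Constraint 1 (W < U) on D(W)={1,2,3,4} D(U)={1,3,4,5,6,7}: U {1,3,4,5,6,7}->{3,4,5,6,7} => REVISION
Constraint 2 (U < W) on D(U)={3,4,5,6,7} D(W)={1,2,3,4}: U {3,4,5,6,7}->{3}; W {1,2,3,4}->{4} => REVISION
Constraint 3 (U < Y) on D(U)={3} D(Y)={1,2,3,4,5,6}: Y {1,2,3,4,5,6}->{4,5,6} => REVISION
Constraint 4 (U + W = Y) on D(U)={3} D(W)={4} D(Y)={4,5,6}: U {3}->{}; W {4}->{}; Y {4,5,6}->{} => REVISION
Total revisions = 4

Answer: 4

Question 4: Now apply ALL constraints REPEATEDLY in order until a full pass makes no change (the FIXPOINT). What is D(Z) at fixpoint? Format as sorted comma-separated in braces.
pass 0 (initial): D(Z)={1,2,3,4,5,6}
pass 1: U {1,3,4,5,6,7}->{}; W {1,2,3,4}->{}; Y {1,2,3,4,5,6}->{}
pass 2: no change
Fixpoint after 2 passes: D(Z) = {1,2,3,4,5,6}

Answer: {1,2,3,4,5,6}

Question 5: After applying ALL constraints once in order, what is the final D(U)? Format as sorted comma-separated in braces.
Constraint 1 (W < U) on D(W)={1,2,3,4} D(U)={1,3,4,5,6,7}: U {1,3,4,5,6,7}->{3,4,5,6,7}
Constraint 2 (U < W) on D(U)={3,4,5,6,7} D(W)={1,2,3,4}: U {3,4,5,6,7}->{3}; W {1,2,3,4}->{4}
Constraint 3 (U < Y) on D(U)={3} D(Y)={1,2,3,4,5,6}: Y {1,2,3,4,5,6}->{4,5,6}
Constraint 4 (U + W = Y) on D(U)={3} D(W)={4} D(Y)={4,5,6}: U {3}->{}; W {4}->{}; Y {4,5,6}->{}
So after all 4 constraints: D(U) = {}

Answer: {}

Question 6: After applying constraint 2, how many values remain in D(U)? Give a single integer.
Constraint 1 (W < U) on D(W)={1,2,3,4} D(U)={1,3,4,5,6,7}: U {1,3,4,5,6,7}->{3,4,5,6,7}
Constraint 2 (U < W) on D(U)={3,4,5,6,7} D(W)={1,2,3,4}: U {3,4,5,6,7}->{3}; W {1,2,3,4}->{4}
So after constraint 2: D(U)={3}, size = 1

Answer: 1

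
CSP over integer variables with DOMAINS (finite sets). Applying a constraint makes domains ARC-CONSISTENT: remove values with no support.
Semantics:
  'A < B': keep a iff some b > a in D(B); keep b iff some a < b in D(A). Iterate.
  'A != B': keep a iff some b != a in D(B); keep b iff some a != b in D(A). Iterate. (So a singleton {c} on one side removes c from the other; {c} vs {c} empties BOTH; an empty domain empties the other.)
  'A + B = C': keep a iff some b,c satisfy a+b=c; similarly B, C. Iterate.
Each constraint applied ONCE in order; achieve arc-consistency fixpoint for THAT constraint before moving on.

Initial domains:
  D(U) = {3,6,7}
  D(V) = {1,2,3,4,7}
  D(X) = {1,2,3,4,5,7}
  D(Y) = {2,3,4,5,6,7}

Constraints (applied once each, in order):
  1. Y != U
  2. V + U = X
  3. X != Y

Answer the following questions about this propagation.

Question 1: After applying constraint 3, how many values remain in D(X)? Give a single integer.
Constraint 1 (Y != U) on D(Y)={2,3,4,5,6,7} D(U)={3,6,7}: no change
Constraint 2 (V + U = X) on D(V)={1,2,3,4,7} D(U)={3,6,7} D(X)={1,2,3,4,5,7}: V {1,2,3,4,7}->{1,2,4}; U {3,6,7}->{3,6}; X {1,2,3,4,5,7}->{4,5,7}
Constraint 3 (X != Y) on D(X)={4,5,7} D(Y)={2,3,4,5,6,7}: no change
So after constraint 3: D(X)={4,5,7}, size = 3

Answer: 3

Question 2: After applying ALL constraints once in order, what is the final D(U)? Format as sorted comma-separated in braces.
Answer: {3,6}

Derivation:
Constraint 1 (Y != U) on D(Y)={2,3,4,5,6,7} D(U)={3,6,7}: no change
Constraint 2 (V + U = X) on D(V)={1,2,3,4,7} D(U)={3,6,7} D(X)={1,2,3,4,5,7}: V {1,2,3,4,7}->{1,2,4}; U {3,6,7}->{3,6}; X {1,2,3,4,5,7}->{4,5,7}
Constraint 3 (X != Y) on D(X)={4,5,7} D(Y)={2,3,4,5,6,7}: no change
So after all 3 constraints: D(U) = {3,6}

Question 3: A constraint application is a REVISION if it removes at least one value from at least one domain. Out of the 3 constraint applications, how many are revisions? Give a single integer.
Constraint 1 (Y != U) on D(Y)={2,3,4,5,6,7} D(U)={3,6,7}: no change => not a revision
Constraint 2 (V + U = X) on D(V)={1,2,3,4,7} D(U)={3,6,7} D(X)={1,2,3,4,5,7}: V {1,2,3,4,7}->{1,2,4}; U {3,6,7}->{3,6}; X {1,2,3,4,5,7}->{4,5,7} => REVISION
Constraint 3 (X != Y) on D(X)={4,5,7} D(Y)={2,3,4,5,6,7}: no change => not a revision
Total revisions = 1

Answer: 1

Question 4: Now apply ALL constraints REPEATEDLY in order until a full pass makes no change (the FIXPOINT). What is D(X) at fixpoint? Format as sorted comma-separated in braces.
pass 0 (initial): D(X)={1,2,3,4,5,7}
pass 1: U {3,6,7}->{3,6}; V {1,2,3,4,7}->{1,2,4}; X {1,2,3,4,5,7}->{4,5,7}
pass 2: no change
Fixpoint after 2 passes: D(X) = {4,5,7}

Answer: {4,5,7}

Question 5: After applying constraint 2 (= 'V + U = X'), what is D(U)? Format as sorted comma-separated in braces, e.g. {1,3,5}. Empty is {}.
Answer: {3,6}

Derivation:
Constraint 1 (Y != U) on D(Y)={2,3,4,5,6,7} D(U)={3,6,7}: no change
Constraint 2 (V + U = X) on D(V)={1,2,3,4,7} D(U)={3,6,7} D(X)={1,2,3,4,5,7}: V {1,2,3,4,7}->{1,2,4}; U {3,6,7}->{3,6}; X {1,2,3,4,5,7}->{4,5,7}
So after constraint 2: D(U) = {3,6}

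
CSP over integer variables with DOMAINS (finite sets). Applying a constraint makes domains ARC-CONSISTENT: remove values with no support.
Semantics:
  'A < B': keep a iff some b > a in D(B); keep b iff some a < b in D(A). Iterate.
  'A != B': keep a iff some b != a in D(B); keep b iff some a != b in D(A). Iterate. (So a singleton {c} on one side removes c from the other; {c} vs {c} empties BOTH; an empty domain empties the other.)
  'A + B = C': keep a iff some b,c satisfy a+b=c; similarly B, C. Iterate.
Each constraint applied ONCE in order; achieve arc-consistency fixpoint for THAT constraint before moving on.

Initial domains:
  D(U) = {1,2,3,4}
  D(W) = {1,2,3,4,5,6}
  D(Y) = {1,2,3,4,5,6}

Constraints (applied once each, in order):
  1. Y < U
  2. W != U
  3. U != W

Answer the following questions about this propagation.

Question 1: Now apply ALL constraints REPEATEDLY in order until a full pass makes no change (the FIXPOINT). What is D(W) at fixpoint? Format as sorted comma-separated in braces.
Answer: {1,2,3,4,5,6}

Derivation:
pass 0 (initial): D(W)={1,2,3,4,5,6}
pass 1: U {1,2,3,4}->{2,3,4}; Y {1,2,3,4,5,6}->{1,2,3}
pass 2: no change
Fixpoint after 2 passes: D(W) = {1,2,3,4,5,6}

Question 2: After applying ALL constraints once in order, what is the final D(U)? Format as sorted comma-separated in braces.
Answer: {2,3,4}

Derivation:
Constraint 1 (Y < U) on D(Y)={1,2,3,4,5,6} D(U)={1,2,3,4}: Y {1,2,3,4,5,6}->{1,2,3}; U {1,2,3,4}->{2,3,4}
Constraint 2 (W != U) on D(W)={1,2,3,4,5,6} D(U)={2,3,4}: no change
Constraint 3 (U != W) on D(U)={2,3,4} D(W)={1,2,3,4,5,6}: no change
So after all 3 constraints: D(U) = {2,3,4}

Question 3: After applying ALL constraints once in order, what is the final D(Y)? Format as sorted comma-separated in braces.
Constraint 1 (Y < U) on D(Y)={1,2,3,4,5,6} D(U)={1,2,3,4}: Y {1,2,3,4,5,6}->{1,2,3}; U {1,2,3,4}->{2,3,4}
Constraint 2 (W != U) on D(W)={1,2,3,4,5,6} D(U)={2,3,4}: no change
Constraint 3 (U != W) on D(U)={2,3,4} D(W)={1,2,3,4,5,6}: no change
So after all 3 constraints: D(Y) = {1,2,3}

Answer: {1,2,3}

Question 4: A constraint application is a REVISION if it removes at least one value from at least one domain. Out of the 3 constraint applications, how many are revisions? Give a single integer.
Constraint 1 (Y < U) on D(Y)={1,2,3,4,5,6} D(U)={1,2,3,4}: Y {1,2,3,4,5,6}->{1,2,3}; U {1,2,3,4}->{2,3,4} => REVISION
Constraint 2 (W != U) on D(W)={1,2,3,4,5,6} D(U)={2,3,4}: no change => not a revision
Constraint 3 (U != W) on D(U)={2,3,4} D(W)={1,2,3,4,5,6}: no change => not a revision
Total revisions = 1

Answer: 1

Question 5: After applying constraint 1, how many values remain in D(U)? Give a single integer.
Constraint 1 (Y < U) on D(Y)={1,2,3,4,5,6} D(U)={1,2,3,4}: Y {1,2,3,4,5,6}->{1,2,3}; U {1,2,3,4}->{2,3,4}
So after constraint 1: D(U)={2,3,4}, size = 3

Answer: 3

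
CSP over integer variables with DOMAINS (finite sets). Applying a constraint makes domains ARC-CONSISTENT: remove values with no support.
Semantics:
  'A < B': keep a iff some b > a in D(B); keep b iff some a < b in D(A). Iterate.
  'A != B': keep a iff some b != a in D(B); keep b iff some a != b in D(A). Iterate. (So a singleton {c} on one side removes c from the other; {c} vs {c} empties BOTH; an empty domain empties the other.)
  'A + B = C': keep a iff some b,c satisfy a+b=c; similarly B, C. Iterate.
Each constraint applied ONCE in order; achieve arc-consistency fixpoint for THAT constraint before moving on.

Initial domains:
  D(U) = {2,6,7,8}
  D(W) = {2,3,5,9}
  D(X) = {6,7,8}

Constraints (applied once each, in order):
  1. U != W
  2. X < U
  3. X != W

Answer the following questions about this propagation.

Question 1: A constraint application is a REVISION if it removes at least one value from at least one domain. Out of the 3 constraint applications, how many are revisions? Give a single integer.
Answer: 1

Derivation:
Constraint 1 (U != W) on D(U)={2,6,7,8} D(W)={2,3,5,9}: no change => not a revision
Constraint 2 (X < U) on D(X)={6,7,8} D(U)={2,6,7,8}: X {6,7,8}->{6,7}; U {2,6,7,8}->{7,8} => REVISION
Constraint 3 (X != W) on D(X)={6,7} D(W)={2,3,5,9}: no change => not a revision
Total revisions = 1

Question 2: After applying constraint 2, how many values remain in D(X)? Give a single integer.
Constraint 1 (U != W) on D(U)={2,6,7,8} D(W)={2,3,5,9}: no change
Constraint 2 (X < U) on D(X)={6,7,8} D(U)={2,6,7,8}: X {6,7,8}->{6,7}; U {2,6,7,8}->{7,8}
So after constraint 2: D(X)={6,7}, size = 2

Answer: 2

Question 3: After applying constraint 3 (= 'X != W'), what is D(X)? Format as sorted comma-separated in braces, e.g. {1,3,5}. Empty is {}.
Constraint 1 (U != W) on D(U)={2,6,7,8} D(W)={2,3,5,9}: no change
Constraint 2 (X < U) on D(X)={6,7,8} D(U)={2,6,7,8}: X {6,7,8}->{6,7}; U {2,6,7,8}->{7,8}
Constraint 3 (X != W) on D(X)={6,7} D(W)={2,3,5,9}: no change
So after constraint 3: D(X) = {6,7}

Answer: {6,7}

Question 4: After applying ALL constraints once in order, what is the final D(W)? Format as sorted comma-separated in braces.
Answer: {2,3,5,9}

Derivation:
Constraint 1 (U != W) on D(U)={2,6,7,8} D(W)={2,3,5,9}: no change
Constraint 2 (X < U) on D(X)={6,7,8} D(U)={2,6,7,8}: X {6,7,8}->{6,7}; U {2,6,7,8}->{7,8}
Constraint 3 (X != W) on D(X)={6,7} D(W)={2,3,5,9}: no change
So after all 3 constraints: D(W) = {2,3,5,9}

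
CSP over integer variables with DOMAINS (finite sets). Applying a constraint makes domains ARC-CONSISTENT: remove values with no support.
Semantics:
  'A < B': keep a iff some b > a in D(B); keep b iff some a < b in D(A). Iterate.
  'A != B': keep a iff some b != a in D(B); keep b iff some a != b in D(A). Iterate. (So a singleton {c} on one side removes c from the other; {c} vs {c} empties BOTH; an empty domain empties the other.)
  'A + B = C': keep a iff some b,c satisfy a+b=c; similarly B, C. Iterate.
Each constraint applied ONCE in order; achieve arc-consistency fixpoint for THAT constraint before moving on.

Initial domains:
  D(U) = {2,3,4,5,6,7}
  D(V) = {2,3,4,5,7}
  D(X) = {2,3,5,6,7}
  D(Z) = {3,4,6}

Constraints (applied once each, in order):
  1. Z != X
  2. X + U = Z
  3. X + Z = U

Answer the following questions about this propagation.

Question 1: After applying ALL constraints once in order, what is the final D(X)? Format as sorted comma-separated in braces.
Answer: {}

Derivation:
Constraint 1 (Z != X) on D(Z)={3,4,6} D(X)={2,3,5,6,7}: no change
Constraint 2 (X + U = Z) on D(X)={2,3,5,6,7} D(U)={2,3,4,5,6,7} D(Z)={3,4,6}: X {2,3,5,6,7}->{2,3}; U {2,3,4,5,6,7}->{2,3,4}; Z {3,4,6}->{4,6}
Constraint 3 (X + Z = U) on D(X)={2,3} D(Z)={4,6} D(U)={2,3,4}: X {2,3}->{}; Z {4,6}->{}; U {2,3,4}->{}
So after all 3 constraints: D(X) = {}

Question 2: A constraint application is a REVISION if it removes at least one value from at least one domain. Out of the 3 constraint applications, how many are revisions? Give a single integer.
Constraint 1 (Z != X) on D(Z)={3,4,6} D(X)={2,3,5,6,7}: no change => not a revision
Constraint 2 (X + U = Z) on D(X)={2,3,5,6,7} D(U)={2,3,4,5,6,7} D(Z)={3,4,6}: X {2,3,5,6,7}->{2,3}; U {2,3,4,5,6,7}->{2,3,4}; Z {3,4,6}->{4,6} => REVISION
Constraint 3 (X + Z = U) on D(X)={2,3} D(Z)={4,6} D(U)={2,3,4}: X {2,3}->{}; Z {4,6}->{}; U {2,3,4}->{} => REVISION
Total revisions = 2

Answer: 2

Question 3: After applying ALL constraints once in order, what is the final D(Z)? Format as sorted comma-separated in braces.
Answer: {}

Derivation:
Constraint 1 (Z != X) on D(Z)={3,4,6} D(X)={2,3,5,6,7}: no change
Constraint 2 (X + U = Z) on D(X)={2,3,5,6,7} D(U)={2,3,4,5,6,7} D(Z)={3,4,6}: X {2,3,5,6,7}->{2,3}; U {2,3,4,5,6,7}->{2,3,4}; Z {3,4,6}->{4,6}
Constraint 3 (X + Z = U) on D(X)={2,3} D(Z)={4,6} D(U)={2,3,4}: X {2,3}->{}; Z {4,6}->{}; U {2,3,4}->{}
So after all 3 constraints: D(Z) = {}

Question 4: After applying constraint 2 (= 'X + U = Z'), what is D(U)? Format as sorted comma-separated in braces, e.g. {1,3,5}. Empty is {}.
Answer: {2,3,4}

Derivation:
Constraint 1 (Z != X) on D(Z)={3,4,6} D(X)={2,3,5,6,7}: no change
Constraint 2 (X + U = Z) on D(X)={2,3,5,6,7} D(U)={2,3,4,5,6,7} D(Z)={3,4,6}: X {2,3,5,6,7}->{2,3}; U {2,3,4,5,6,7}->{2,3,4}; Z {3,4,6}->{4,6}
So after constraint 2: D(U) = {2,3,4}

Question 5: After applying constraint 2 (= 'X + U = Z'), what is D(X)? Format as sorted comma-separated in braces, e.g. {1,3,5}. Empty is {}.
Answer: {2,3}

Derivation:
Constraint 1 (Z != X) on D(Z)={3,4,6} D(X)={2,3,5,6,7}: no change
Constraint 2 (X + U = Z) on D(X)={2,3,5,6,7} D(U)={2,3,4,5,6,7} D(Z)={3,4,6}: X {2,3,5,6,7}->{2,3}; U {2,3,4,5,6,7}->{2,3,4}; Z {3,4,6}->{4,6}
So after constraint 2: D(X) = {2,3}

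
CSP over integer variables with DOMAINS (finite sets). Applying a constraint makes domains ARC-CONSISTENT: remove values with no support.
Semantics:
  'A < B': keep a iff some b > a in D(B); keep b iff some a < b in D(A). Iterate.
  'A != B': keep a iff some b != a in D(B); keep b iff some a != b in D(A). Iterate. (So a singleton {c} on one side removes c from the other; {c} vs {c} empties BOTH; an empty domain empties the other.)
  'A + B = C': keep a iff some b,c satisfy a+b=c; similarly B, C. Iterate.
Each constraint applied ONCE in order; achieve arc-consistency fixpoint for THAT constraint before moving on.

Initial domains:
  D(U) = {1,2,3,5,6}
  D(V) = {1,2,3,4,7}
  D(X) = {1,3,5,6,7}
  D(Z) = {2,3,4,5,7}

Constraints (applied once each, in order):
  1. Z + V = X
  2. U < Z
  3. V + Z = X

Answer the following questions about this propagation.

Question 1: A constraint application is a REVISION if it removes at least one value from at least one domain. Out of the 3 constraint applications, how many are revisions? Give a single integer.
Constraint 1 (Z + V = X) on D(Z)={2,3,4,5,7} D(V)={1,2,3,4,7} D(X)={1,3,5,6,7}: Z {2,3,4,5,7}->{2,3,4,5}; V {1,2,3,4,7}->{1,2,3,4}; X {1,3,5,6,7}->{3,5,6,7} => REVISION
Constraint 2 (U < Z) on D(U)={1,2,3,5,6} D(Z)={2,3,4,5}: U {1,2,3,5,6}->{1,2,3} => REVISION
Constraint 3 (V + Z = X) on D(V)={1,2,3,4} D(Z)={2,3,4,5} D(X)={3,5,6,7}: no change => not a revision
Total revisions = 2

Answer: 2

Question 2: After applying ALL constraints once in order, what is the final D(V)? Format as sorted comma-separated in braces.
Answer: {1,2,3,4}

Derivation:
Constraint 1 (Z + V = X) on D(Z)={2,3,4,5,7} D(V)={1,2,3,4,7} D(X)={1,3,5,6,7}: Z {2,3,4,5,7}->{2,3,4,5}; V {1,2,3,4,7}->{1,2,3,4}; X {1,3,5,6,7}->{3,5,6,7}
Constraint 2 (U < Z) on D(U)={1,2,3,5,6} D(Z)={2,3,4,5}: U {1,2,3,5,6}->{1,2,3}
Constraint 3 (V + Z = X) on D(V)={1,2,3,4} D(Z)={2,3,4,5} D(X)={3,5,6,7}: no change
So after all 3 constraints: D(V) = {1,2,3,4}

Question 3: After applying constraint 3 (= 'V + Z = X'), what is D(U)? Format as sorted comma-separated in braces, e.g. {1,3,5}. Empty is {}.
Constraint 1 (Z + V = X) on D(Z)={2,3,4,5,7} D(V)={1,2,3,4,7} D(X)={1,3,5,6,7}: Z {2,3,4,5,7}->{2,3,4,5}; V {1,2,3,4,7}->{1,2,3,4}; X {1,3,5,6,7}->{3,5,6,7}
Constraint 2 (U < Z) on D(U)={1,2,3,5,6} D(Z)={2,3,4,5}: U {1,2,3,5,6}->{1,2,3}
Constraint 3 (V + Z = X) on D(V)={1,2,3,4} D(Z)={2,3,4,5} D(X)={3,5,6,7}: no change
So after constraint 3: D(U) = {1,2,3}

Answer: {1,2,3}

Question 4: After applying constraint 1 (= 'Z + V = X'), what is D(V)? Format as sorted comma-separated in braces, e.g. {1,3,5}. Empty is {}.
Answer: {1,2,3,4}

Derivation:
Constraint 1 (Z + V = X) on D(Z)={2,3,4,5,7} D(V)={1,2,3,4,7} D(X)={1,3,5,6,7}: Z {2,3,4,5,7}->{2,3,4,5}; V {1,2,3,4,7}->{1,2,3,4}; X {1,3,5,6,7}->{3,5,6,7}
So after constraint 1: D(V) = {1,2,3,4}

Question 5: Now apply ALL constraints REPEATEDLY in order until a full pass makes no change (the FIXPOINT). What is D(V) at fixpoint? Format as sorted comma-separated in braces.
Answer: {1,2,3,4}

Derivation:
pass 0 (initial): D(V)={1,2,3,4,7}
pass 1: U {1,2,3,5,6}->{1,2,3}; V {1,2,3,4,7}->{1,2,3,4}; X {1,3,5,6,7}->{3,5,6,7}; Z {2,3,4,5,7}->{2,3,4,5}
pass 2: no change
Fixpoint after 2 passes: D(V) = {1,2,3,4}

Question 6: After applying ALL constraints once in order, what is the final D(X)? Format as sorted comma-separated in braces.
Constraint 1 (Z + V = X) on D(Z)={2,3,4,5,7} D(V)={1,2,3,4,7} D(X)={1,3,5,6,7}: Z {2,3,4,5,7}->{2,3,4,5}; V {1,2,3,4,7}->{1,2,3,4}; X {1,3,5,6,7}->{3,5,6,7}
Constraint 2 (U < Z) on D(U)={1,2,3,5,6} D(Z)={2,3,4,5}: U {1,2,3,5,6}->{1,2,3}
Constraint 3 (V + Z = X) on D(V)={1,2,3,4} D(Z)={2,3,4,5} D(X)={3,5,6,7}: no change
So after all 3 constraints: D(X) = {3,5,6,7}

Answer: {3,5,6,7}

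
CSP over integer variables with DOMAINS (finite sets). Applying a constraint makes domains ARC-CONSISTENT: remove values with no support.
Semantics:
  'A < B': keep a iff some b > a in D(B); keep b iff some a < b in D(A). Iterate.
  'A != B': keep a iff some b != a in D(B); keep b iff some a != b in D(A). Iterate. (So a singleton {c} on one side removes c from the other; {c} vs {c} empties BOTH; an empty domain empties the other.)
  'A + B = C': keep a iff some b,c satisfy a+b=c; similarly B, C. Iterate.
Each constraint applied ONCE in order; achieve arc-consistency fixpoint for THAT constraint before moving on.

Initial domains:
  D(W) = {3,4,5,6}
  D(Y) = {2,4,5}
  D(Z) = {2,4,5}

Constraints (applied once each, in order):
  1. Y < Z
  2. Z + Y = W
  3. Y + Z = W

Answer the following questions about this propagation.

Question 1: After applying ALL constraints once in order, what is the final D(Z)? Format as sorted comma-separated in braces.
Answer: {4}

Derivation:
Constraint 1 (Y < Z) on D(Y)={2,4,5} D(Z)={2,4,5}: Y {2,4,5}->{2,4}; Z {2,4,5}->{4,5}
Constraint 2 (Z + Y = W) on D(Z)={4,5} D(Y)={2,4} D(W)={3,4,5,6}: Z {4,5}->{4}; Y {2,4}->{2}; W {3,4,5,6}->{6}
Constraint 3 (Y + Z = W) on D(Y)={2} D(Z)={4} D(W)={6}: no change
So after all 3 constraints: D(Z) = {4}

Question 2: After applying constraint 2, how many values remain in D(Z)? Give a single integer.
Constraint 1 (Y < Z) on D(Y)={2,4,5} D(Z)={2,4,5}: Y {2,4,5}->{2,4}; Z {2,4,5}->{4,5}
Constraint 2 (Z + Y = W) on D(Z)={4,5} D(Y)={2,4} D(W)={3,4,5,6}: Z {4,5}->{4}; Y {2,4}->{2}; W {3,4,5,6}->{6}
So after constraint 2: D(Z)={4}, size = 1

Answer: 1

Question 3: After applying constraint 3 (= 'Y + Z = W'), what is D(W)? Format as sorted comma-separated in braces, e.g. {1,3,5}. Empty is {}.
Answer: {6}

Derivation:
Constraint 1 (Y < Z) on D(Y)={2,4,5} D(Z)={2,4,5}: Y {2,4,5}->{2,4}; Z {2,4,5}->{4,5}
Constraint 2 (Z + Y = W) on D(Z)={4,5} D(Y)={2,4} D(W)={3,4,5,6}: Z {4,5}->{4}; Y {2,4}->{2}; W {3,4,5,6}->{6}
Constraint 3 (Y + Z = W) on D(Y)={2} D(Z)={4} D(W)={6}: no change
So after constraint 3: D(W) = {6}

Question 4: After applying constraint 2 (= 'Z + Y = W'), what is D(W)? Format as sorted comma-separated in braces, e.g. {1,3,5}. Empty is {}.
Constraint 1 (Y < Z) on D(Y)={2,4,5} D(Z)={2,4,5}: Y {2,4,5}->{2,4}; Z {2,4,5}->{4,5}
Constraint 2 (Z + Y = W) on D(Z)={4,5} D(Y)={2,4} D(W)={3,4,5,6}: Z {4,5}->{4}; Y {2,4}->{2}; W {3,4,5,6}->{6}
So after constraint 2: D(W) = {6}

Answer: {6}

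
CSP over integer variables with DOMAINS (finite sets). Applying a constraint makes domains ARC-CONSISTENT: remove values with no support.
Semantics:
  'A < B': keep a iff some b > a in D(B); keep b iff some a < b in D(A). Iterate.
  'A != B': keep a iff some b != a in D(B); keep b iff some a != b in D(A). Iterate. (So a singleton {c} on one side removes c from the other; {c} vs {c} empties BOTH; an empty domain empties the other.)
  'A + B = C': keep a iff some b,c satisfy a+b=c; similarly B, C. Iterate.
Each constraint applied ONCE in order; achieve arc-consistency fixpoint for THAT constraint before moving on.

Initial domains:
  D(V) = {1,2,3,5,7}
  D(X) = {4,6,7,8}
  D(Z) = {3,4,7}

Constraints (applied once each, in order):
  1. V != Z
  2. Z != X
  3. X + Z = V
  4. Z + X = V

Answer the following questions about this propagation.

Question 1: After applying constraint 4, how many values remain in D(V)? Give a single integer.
Answer: 1

Derivation:
Constraint 1 (V != Z) on D(V)={1,2,3,5,7} D(Z)={3,4,7}: no change
Constraint 2 (Z != X) on D(Z)={3,4,7} D(X)={4,6,7,8}: no change
Constraint 3 (X + Z = V) on D(X)={4,6,7,8} D(Z)={3,4,7} D(V)={1,2,3,5,7}: X {4,6,7,8}->{4}; Z {3,4,7}->{3}; V {1,2,3,5,7}->{7}
Constraint 4 (Z + X = V) on D(Z)={3} D(X)={4} D(V)={7}: no change
So after constraint 4: D(V)={7}, size = 1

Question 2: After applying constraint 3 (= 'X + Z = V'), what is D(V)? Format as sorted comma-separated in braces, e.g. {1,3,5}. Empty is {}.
Constraint 1 (V != Z) on D(V)={1,2,3,5,7} D(Z)={3,4,7}: no change
Constraint 2 (Z != X) on D(Z)={3,4,7} D(X)={4,6,7,8}: no change
Constraint 3 (X + Z = V) on D(X)={4,6,7,8} D(Z)={3,4,7} D(V)={1,2,3,5,7}: X {4,6,7,8}->{4}; Z {3,4,7}->{3}; V {1,2,3,5,7}->{7}
So after constraint 3: D(V) = {7}

Answer: {7}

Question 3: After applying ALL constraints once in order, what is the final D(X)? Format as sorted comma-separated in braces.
Constraint 1 (V != Z) on D(V)={1,2,3,5,7} D(Z)={3,4,7}: no change
Constraint 2 (Z != X) on D(Z)={3,4,7} D(X)={4,6,7,8}: no change
Constraint 3 (X + Z = V) on D(X)={4,6,7,8} D(Z)={3,4,7} D(V)={1,2,3,5,7}: X {4,6,7,8}->{4}; Z {3,4,7}->{3}; V {1,2,3,5,7}->{7}
Constraint 4 (Z + X = V) on D(Z)={3} D(X)={4} D(V)={7}: no change
So after all 4 constraints: D(X) = {4}

Answer: {4}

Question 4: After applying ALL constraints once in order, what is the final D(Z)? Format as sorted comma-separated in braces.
Answer: {3}

Derivation:
Constraint 1 (V != Z) on D(V)={1,2,3,5,7} D(Z)={3,4,7}: no change
Constraint 2 (Z != X) on D(Z)={3,4,7} D(X)={4,6,7,8}: no change
Constraint 3 (X + Z = V) on D(X)={4,6,7,8} D(Z)={3,4,7} D(V)={1,2,3,5,7}: X {4,6,7,8}->{4}; Z {3,4,7}->{3}; V {1,2,3,5,7}->{7}
Constraint 4 (Z + X = V) on D(Z)={3} D(X)={4} D(V)={7}: no change
So after all 4 constraints: D(Z) = {3}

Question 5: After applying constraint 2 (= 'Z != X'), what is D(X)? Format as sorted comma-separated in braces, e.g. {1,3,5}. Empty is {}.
Answer: {4,6,7,8}

Derivation:
Constraint 1 (V != Z) on D(V)={1,2,3,5,7} D(Z)={3,4,7}: no change
Constraint 2 (Z != X) on D(Z)={3,4,7} D(X)={4,6,7,8}: no change
So after constraint 2: D(X) = {4,6,7,8}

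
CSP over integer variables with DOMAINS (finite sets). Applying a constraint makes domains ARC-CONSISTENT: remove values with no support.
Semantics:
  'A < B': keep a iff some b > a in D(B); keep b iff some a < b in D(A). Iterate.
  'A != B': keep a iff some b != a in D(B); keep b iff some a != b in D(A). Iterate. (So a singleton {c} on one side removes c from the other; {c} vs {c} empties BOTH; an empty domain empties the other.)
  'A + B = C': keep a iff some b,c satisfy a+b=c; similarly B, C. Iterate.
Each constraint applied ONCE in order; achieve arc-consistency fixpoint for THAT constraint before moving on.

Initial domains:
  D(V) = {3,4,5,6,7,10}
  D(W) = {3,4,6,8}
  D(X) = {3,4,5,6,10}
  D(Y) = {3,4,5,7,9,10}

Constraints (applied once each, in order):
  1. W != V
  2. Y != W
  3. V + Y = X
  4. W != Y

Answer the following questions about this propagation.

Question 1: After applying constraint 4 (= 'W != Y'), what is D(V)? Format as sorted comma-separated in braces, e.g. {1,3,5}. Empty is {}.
Constraint 1 (W != V) on D(W)={3,4,6,8} D(V)={3,4,5,6,7,10}: no change
Constraint 2 (Y != W) on D(Y)={3,4,5,7,9,10} D(W)={3,4,6,8}: no change
Constraint 3 (V + Y = X) on D(V)={3,4,5,6,7,10} D(Y)={3,4,5,7,9,10} D(X)={3,4,5,6,10}: V {3,4,5,6,7,10}->{3,5,6,7}; Y {3,4,5,7,9,10}->{3,4,5,7}; X {3,4,5,6,10}->{6,10}
Constraint 4 (W != Y) on D(W)={3,4,6,8} D(Y)={3,4,5,7}: no change
So after constraint 4: D(V) = {3,5,6,7}

Answer: {3,5,6,7}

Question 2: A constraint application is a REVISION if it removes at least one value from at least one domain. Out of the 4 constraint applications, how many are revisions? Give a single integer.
Constraint 1 (W != V) on D(W)={3,4,6,8} D(V)={3,4,5,6,7,10}: no change => not a revision
Constraint 2 (Y != W) on D(Y)={3,4,5,7,9,10} D(W)={3,4,6,8}: no change => not a revision
Constraint 3 (V + Y = X) on D(V)={3,4,5,6,7,10} D(Y)={3,4,5,7,9,10} D(X)={3,4,5,6,10}: V {3,4,5,6,7,10}->{3,5,6,7}; Y {3,4,5,7,9,10}->{3,4,5,7}; X {3,4,5,6,10}->{6,10} => REVISION
Constraint 4 (W != Y) on D(W)={3,4,6,8} D(Y)={3,4,5,7}: no change => not a revision
Total revisions = 1

Answer: 1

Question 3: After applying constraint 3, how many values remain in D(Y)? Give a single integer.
Answer: 4

Derivation:
Constraint 1 (W != V) on D(W)={3,4,6,8} D(V)={3,4,5,6,7,10}: no change
Constraint 2 (Y != W) on D(Y)={3,4,5,7,9,10} D(W)={3,4,6,8}: no change
Constraint 3 (V + Y = X) on D(V)={3,4,5,6,7,10} D(Y)={3,4,5,7,9,10} D(X)={3,4,5,6,10}: V {3,4,5,6,7,10}->{3,5,6,7}; Y {3,4,5,7,9,10}->{3,4,5,7}; X {3,4,5,6,10}->{6,10}
So after constraint 3: D(Y)={3,4,5,7}, size = 4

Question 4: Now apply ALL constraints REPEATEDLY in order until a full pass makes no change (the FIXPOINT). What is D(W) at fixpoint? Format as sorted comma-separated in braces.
Answer: {3,4,6,8}

Derivation:
pass 0 (initial): D(W)={3,4,6,8}
pass 1: V {3,4,5,6,7,10}->{3,5,6,7}; X {3,4,5,6,10}->{6,10}; Y {3,4,5,7,9,10}->{3,4,5,7}
pass 2: no change
Fixpoint after 2 passes: D(W) = {3,4,6,8}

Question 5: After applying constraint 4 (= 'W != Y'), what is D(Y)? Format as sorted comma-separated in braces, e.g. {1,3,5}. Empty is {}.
Constraint 1 (W != V) on D(W)={3,4,6,8} D(V)={3,4,5,6,7,10}: no change
Constraint 2 (Y != W) on D(Y)={3,4,5,7,9,10} D(W)={3,4,6,8}: no change
Constraint 3 (V + Y = X) on D(V)={3,4,5,6,7,10} D(Y)={3,4,5,7,9,10} D(X)={3,4,5,6,10}: V {3,4,5,6,7,10}->{3,5,6,7}; Y {3,4,5,7,9,10}->{3,4,5,7}; X {3,4,5,6,10}->{6,10}
Constraint 4 (W != Y) on D(W)={3,4,6,8} D(Y)={3,4,5,7}: no change
So after constraint 4: D(Y) = {3,4,5,7}

Answer: {3,4,5,7}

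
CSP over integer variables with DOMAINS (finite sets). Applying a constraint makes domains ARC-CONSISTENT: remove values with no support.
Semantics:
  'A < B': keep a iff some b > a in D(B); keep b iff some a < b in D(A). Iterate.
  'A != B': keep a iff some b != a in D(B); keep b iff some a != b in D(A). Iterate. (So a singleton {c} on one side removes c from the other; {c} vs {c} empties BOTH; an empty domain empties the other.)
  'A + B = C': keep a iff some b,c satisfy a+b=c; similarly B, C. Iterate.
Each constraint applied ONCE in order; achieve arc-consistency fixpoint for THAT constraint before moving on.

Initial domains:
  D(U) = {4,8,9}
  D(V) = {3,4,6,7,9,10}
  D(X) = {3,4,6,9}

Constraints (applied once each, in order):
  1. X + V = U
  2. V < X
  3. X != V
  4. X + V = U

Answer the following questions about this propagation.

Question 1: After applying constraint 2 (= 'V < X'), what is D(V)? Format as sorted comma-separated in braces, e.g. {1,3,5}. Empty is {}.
Constraint 1 (X + V = U) on D(X)={3,4,6,9} D(V)={3,4,6,7,9,10} D(U)={4,8,9}: X {3,4,6,9}->{3,4,6}; V {3,4,6,7,9,10}->{3,4,6}; U {4,8,9}->{8,9}
Constraint 2 (V < X) on D(V)={3,4,6} D(X)={3,4,6}: V {3,4,6}->{3,4}; X {3,4,6}->{4,6}
So after constraint 2: D(V) = {3,4}

Answer: {3,4}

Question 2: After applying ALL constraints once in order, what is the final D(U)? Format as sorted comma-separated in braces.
Answer: {8,9}

Derivation:
Constraint 1 (X + V = U) on D(X)={3,4,6,9} D(V)={3,4,6,7,9,10} D(U)={4,8,9}: X {3,4,6,9}->{3,4,6}; V {3,4,6,7,9,10}->{3,4,6}; U {4,8,9}->{8,9}
Constraint 2 (V < X) on D(V)={3,4,6} D(X)={3,4,6}: V {3,4,6}->{3,4}; X {3,4,6}->{4,6}
Constraint 3 (X != V) on D(X)={4,6} D(V)={3,4}: no change
Constraint 4 (X + V = U) on D(X)={4,6} D(V)={3,4} D(U)={8,9}: no change
So after all 4 constraints: D(U) = {8,9}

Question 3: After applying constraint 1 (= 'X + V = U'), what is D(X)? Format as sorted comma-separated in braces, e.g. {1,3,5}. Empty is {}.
Answer: {3,4,6}

Derivation:
Constraint 1 (X + V = U) on D(X)={3,4,6,9} D(V)={3,4,6,7,9,10} D(U)={4,8,9}: X {3,4,6,9}->{3,4,6}; V {3,4,6,7,9,10}->{3,4,6}; U {4,8,9}->{8,9}
So after constraint 1: D(X) = {3,4,6}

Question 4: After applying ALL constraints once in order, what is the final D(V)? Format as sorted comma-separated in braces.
Constraint 1 (X + V = U) on D(X)={3,4,6,9} D(V)={3,4,6,7,9,10} D(U)={4,8,9}: X {3,4,6,9}->{3,4,6}; V {3,4,6,7,9,10}->{3,4,6}; U {4,8,9}->{8,9}
Constraint 2 (V < X) on D(V)={3,4,6} D(X)={3,4,6}: V {3,4,6}->{3,4}; X {3,4,6}->{4,6}
Constraint 3 (X != V) on D(X)={4,6} D(V)={3,4}: no change
Constraint 4 (X + V = U) on D(X)={4,6} D(V)={3,4} D(U)={8,9}: no change
So after all 4 constraints: D(V) = {3,4}

Answer: {3,4}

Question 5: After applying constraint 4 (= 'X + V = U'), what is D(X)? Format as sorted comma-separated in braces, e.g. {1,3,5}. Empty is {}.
Answer: {4,6}

Derivation:
Constraint 1 (X + V = U) on D(X)={3,4,6,9} D(V)={3,4,6,7,9,10} D(U)={4,8,9}: X {3,4,6,9}->{3,4,6}; V {3,4,6,7,9,10}->{3,4,6}; U {4,8,9}->{8,9}
Constraint 2 (V < X) on D(V)={3,4,6} D(X)={3,4,6}: V {3,4,6}->{3,4}; X {3,4,6}->{4,6}
Constraint 3 (X != V) on D(X)={4,6} D(V)={3,4}: no change
Constraint 4 (X + V = U) on D(X)={4,6} D(V)={3,4} D(U)={8,9}: no change
So after constraint 4: D(X) = {4,6}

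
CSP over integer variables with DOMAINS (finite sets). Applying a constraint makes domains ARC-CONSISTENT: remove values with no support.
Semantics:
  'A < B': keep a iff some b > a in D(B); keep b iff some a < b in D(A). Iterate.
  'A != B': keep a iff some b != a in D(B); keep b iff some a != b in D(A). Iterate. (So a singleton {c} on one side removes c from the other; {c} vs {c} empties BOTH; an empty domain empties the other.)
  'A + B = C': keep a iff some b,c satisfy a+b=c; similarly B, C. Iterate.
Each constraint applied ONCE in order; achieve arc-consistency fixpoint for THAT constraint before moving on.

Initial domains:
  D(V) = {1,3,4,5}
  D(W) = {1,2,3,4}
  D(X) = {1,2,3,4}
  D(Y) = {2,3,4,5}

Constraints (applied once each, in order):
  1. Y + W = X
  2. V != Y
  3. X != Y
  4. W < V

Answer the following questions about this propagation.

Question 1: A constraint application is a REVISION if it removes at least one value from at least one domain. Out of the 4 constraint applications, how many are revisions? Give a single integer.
Answer: 2

Derivation:
Constraint 1 (Y + W = X) on D(Y)={2,3,4,5} D(W)={1,2,3,4} D(X)={1,2,3,4}: Y {2,3,4,5}->{2,3}; W {1,2,3,4}->{1,2}; X {1,2,3,4}->{3,4} => REVISION
Constraint 2 (V != Y) on D(V)={1,3,4,5} D(Y)={2,3}: no change => not a revision
Constraint 3 (X != Y) on D(X)={3,4} D(Y)={2,3}: no change => not a revision
Constraint 4 (W < V) on D(W)={1,2} D(V)={1,3,4,5}: V {1,3,4,5}->{3,4,5} => REVISION
Total revisions = 2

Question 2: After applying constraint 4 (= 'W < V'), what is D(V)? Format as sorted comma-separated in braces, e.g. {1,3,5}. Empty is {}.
Answer: {3,4,5}

Derivation:
Constraint 1 (Y + W = X) on D(Y)={2,3,4,5} D(W)={1,2,3,4} D(X)={1,2,3,4}: Y {2,3,4,5}->{2,3}; W {1,2,3,4}->{1,2}; X {1,2,3,4}->{3,4}
Constraint 2 (V != Y) on D(V)={1,3,4,5} D(Y)={2,3}: no change
Constraint 3 (X != Y) on D(X)={3,4} D(Y)={2,3}: no change
Constraint 4 (W < V) on D(W)={1,2} D(V)={1,3,4,5}: V {1,3,4,5}->{3,4,5}
So after constraint 4: D(V) = {3,4,5}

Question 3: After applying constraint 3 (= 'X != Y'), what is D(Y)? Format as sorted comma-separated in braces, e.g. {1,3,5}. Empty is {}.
Answer: {2,3}

Derivation:
Constraint 1 (Y + W = X) on D(Y)={2,3,4,5} D(W)={1,2,3,4} D(X)={1,2,3,4}: Y {2,3,4,5}->{2,3}; W {1,2,3,4}->{1,2}; X {1,2,3,4}->{3,4}
Constraint 2 (V != Y) on D(V)={1,3,4,5} D(Y)={2,3}: no change
Constraint 3 (X != Y) on D(X)={3,4} D(Y)={2,3}: no change
So after constraint 3: D(Y) = {2,3}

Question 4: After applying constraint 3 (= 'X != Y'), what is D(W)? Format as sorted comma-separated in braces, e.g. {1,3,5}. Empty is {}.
Answer: {1,2}

Derivation:
Constraint 1 (Y + W = X) on D(Y)={2,3,4,5} D(W)={1,2,3,4} D(X)={1,2,3,4}: Y {2,3,4,5}->{2,3}; W {1,2,3,4}->{1,2}; X {1,2,3,4}->{3,4}
Constraint 2 (V != Y) on D(V)={1,3,4,5} D(Y)={2,3}: no change
Constraint 3 (X != Y) on D(X)={3,4} D(Y)={2,3}: no change
So after constraint 3: D(W) = {1,2}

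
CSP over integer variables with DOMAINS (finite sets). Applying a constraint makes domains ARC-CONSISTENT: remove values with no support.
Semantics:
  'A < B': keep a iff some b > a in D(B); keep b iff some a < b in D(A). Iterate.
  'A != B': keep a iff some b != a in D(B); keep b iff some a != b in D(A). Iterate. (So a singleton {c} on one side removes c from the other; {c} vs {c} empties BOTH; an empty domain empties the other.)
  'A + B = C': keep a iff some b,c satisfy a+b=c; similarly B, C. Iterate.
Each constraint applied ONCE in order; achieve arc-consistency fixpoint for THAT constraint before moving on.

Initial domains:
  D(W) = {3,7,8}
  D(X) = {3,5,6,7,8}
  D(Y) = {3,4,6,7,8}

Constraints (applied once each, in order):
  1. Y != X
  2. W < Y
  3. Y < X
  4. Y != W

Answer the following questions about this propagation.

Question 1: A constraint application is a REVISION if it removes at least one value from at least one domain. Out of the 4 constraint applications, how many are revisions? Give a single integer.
Answer: 2

Derivation:
Constraint 1 (Y != X) on D(Y)={3,4,6,7,8} D(X)={3,5,6,7,8}: no change => not a revision
Constraint 2 (W < Y) on D(W)={3,7,8} D(Y)={3,4,6,7,8}: W {3,7,8}->{3,7}; Y {3,4,6,7,8}->{4,6,7,8} => REVISION
Constraint 3 (Y < X) on D(Y)={4,6,7,8} D(X)={3,5,6,7,8}: Y {4,6,7,8}->{4,6,7}; X {3,5,6,7,8}->{5,6,7,8} => REVISION
Constraint 4 (Y != W) on D(Y)={4,6,7} D(W)={3,7}: no change => not a revision
Total revisions = 2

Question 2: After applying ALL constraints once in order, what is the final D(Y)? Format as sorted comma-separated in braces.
Constraint 1 (Y != X) on D(Y)={3,4,6,7,8} D(X)={3,5,6,7,8}: no change
Constraint 2 (W < Y) on D(W)={3,7,8} D(Y)={3,4,6,7,8}: W {3,7,8}->{3,7}; Y {3,4,6,7,8}->{4,6,7,8}
Constraint 3 (Y < X) on D(Y)={4,6,7,8} D(X)={3,5,6,7,8}: Y {4,6,7,8}->{4,6,7}; X {3,5,6,7,8}->{5,6,7,8}
Constraint 4 (Y != W) on D(Y)={4,6,7} D(W)={3,7}: no change
So after all 4 constraints: D(Y) = {4,6,7}

Answer: {4,6,7}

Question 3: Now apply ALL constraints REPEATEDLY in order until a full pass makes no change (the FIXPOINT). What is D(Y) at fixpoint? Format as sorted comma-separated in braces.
pass 0 (initial): D(Y)={3,4,6,7,8}
pass 1: W {3,7,8}->{3,7}; X {3,5,6,7,8}->{5,6,7,8}; Y {3,4,6,7,8}->{4,6,7}
pass 2: W {3,7}->{3}
pass 3: no change
Fixpoint after 3 passes: D(Y) = {4,6,7}

Answer: {4,6,7}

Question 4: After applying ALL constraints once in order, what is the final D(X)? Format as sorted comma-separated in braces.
Constraint 1 (Y != X) on D(Y)={3,4,6,7,8} D(X)={3,5,6,7,8}: no change
Constraint 2 (W < Y) on D(W)={3,7,8} D(Y)={3,4,6,7,8}: W {3,7,8}->{3,7}; Y {3,4,6,7,8}->{4,6,7,8}
Constraint 3 (Y < X) on D(Y)={4,6,7,8} D(X)={3,5,6,7,8}: Y {4,6,7,8}->{4,6,7}; X {3,5,6,7,8}->{5,6,7,8}
Constraint 4 (Y != W) on D(Y)={4,6,7} D(W)={3,7}: no change
So after all 4 constraints: D(X) = {5,6,7,8}

Answer: {5,6,7,8}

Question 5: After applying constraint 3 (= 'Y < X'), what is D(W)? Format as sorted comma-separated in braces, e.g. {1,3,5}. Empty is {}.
Answer: {3,7}

Derivation:
Constraint 1 (Y != X) on D(Y)={3,4,6,7,8} D(X)={3,5,6,7,8}: no change
Constraint 2 (W < Y) on D(W)={3,7,8} D(Y)={3,4,6,7,8}: W {3,7,8}->{3,7}; Y {3,4,6,7,8}->{4,6,7,8}
Constraint 3 (Y < X) on D(Y)={4,6,7,8} D(X)={3,5,6,7,8}: Y {4,6,7,8}->{4,6,7}; X {3,5,6,7,8}->{5,6,7,8}
So after constraint 3: D(W) = {3,7}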